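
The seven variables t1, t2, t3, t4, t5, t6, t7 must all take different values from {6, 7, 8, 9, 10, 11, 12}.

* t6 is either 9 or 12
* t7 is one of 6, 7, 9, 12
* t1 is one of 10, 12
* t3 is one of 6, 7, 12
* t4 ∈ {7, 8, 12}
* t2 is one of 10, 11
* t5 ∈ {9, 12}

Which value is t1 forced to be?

The 7 variables together cover exactly {6, 7, 8, 9, 10, 11, 12} — 7 values for 7 variables — and 8 appears only in t4's list, so t4 = 8.
The 6 still-open variables together cover exactly {6, 7, 9, 10, 11, 12} — 6 values for 6 variables — and 11 appears only in t2's list, so t2 = 11.
The 5 still-open variables draw from only 5 values {6, 7, 9, 10, 12}, so each is used; only t1 can be 10, hence t1 = 10.

10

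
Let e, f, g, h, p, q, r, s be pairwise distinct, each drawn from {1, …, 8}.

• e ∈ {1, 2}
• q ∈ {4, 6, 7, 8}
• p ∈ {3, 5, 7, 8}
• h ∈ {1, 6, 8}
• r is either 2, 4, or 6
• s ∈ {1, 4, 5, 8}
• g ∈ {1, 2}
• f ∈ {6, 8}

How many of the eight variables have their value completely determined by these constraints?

Among the 8 variables, 3 fits only p (and all 8 values in {1, 2, 3, 4, 5, 6, 7, 8} must be used), so p = 3.
The 7 still-open variables together cover exactly {1, 2, 4, 5, 6, 7, 8} — 7 values for 7 variables — and 5 appears only in s's list, so s = 5.
The 6 still-open variables draw from only 6 values {1, 2, 4, 6, 7, 8}, so each is used; only q can be 7, hence q = 7.
The 5 still-open variables together cover exactly {1, 2, 4, 6, 8} — 5 values for 5 variables — and 4 appears only in r's list, so r = 4.
e and g share exactly the 2 values {1, 2}; by pigeonhole those values go to them, so strike 1, 2 from h.
Determined: p=3, q=7, r=4, s=5. The other variables each still have more than one consistent value. That makes 4.

4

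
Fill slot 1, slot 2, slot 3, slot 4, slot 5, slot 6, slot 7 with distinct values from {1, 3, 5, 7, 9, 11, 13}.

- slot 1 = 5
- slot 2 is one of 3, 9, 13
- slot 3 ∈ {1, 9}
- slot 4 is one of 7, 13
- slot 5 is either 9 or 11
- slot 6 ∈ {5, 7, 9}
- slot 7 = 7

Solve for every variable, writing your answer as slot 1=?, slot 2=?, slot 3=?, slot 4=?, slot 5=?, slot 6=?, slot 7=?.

slot 1's domain is down to {5}, so slot 1 = 5. Eliminate 5 elsewhere: slot 6.
slot 7 must be 7 (only option left). Eliminate 7 elsewhere: slot 4, slot 6.
slot 4 has just one choice, so slot 4 = 13. Strike 13 from slot 2.
slot 6 must be 9 (only option left). Strike 9 from slot 2, slot 3, slot 5.
slot 2 has just one choice, so slot 2 = 3.
slot 3 must be 1 (only option left).
That leaves slot 5 = 11.

slot 1=5, slot 2=3, slot 3=1, slot 4=13, slot 5=11, slot 6=9, slot 7=7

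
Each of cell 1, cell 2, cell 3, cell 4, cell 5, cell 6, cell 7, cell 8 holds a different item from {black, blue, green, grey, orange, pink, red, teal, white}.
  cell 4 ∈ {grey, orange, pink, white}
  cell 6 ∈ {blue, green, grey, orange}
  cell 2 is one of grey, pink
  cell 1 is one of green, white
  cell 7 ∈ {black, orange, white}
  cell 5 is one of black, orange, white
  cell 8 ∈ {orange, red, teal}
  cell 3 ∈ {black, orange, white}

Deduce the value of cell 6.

cell 3, cell 5, cell 7 between them cover only {black, orange, white} — a naked triple. Remove those values from cell 1, cell 4, cell 6, cell 8.
cell 1's domain is down to {green}, so cell 1 = green. So cell 6 can't be green.
cell 2 and cell 4 share exactly the 2 values {grey, pink}; by pigeonhole those values go to them, so strike grey, pink from cell 6.
So cell 6 = blue.

blue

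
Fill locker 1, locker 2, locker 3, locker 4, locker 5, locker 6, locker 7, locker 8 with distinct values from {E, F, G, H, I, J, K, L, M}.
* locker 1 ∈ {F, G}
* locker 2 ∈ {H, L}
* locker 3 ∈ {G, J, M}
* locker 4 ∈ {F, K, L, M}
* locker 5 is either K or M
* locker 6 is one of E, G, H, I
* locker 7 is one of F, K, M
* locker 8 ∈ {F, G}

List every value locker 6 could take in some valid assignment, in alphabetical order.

locker 1 and locker 8 share exactly the 2 values {F, G}; by pigeonhole those values go to them, so strike F, G from locker 3, locker 4, locker 6, locker 7.
locker 5 and locker 7 between them cover only {K, M} — a naked pair. Remove those values from locker 3, locker 4.
locker 3's domain is down to {J}, so locker 3 = J.
That leaves locker 4 = L. Strike L from locker 2.
locker 2 has just one choice, so locker 2 = H. So locker 6 can't be H.
No further eliminations apply; locker 6 can still be any of E, I.

E, I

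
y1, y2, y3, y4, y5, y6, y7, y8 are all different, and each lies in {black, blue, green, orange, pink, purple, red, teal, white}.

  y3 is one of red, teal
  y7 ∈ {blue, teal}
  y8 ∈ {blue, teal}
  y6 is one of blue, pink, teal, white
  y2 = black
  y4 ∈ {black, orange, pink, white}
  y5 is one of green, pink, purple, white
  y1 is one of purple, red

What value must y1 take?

y2 has just one choice, so y2 = black. Strike black from y4.
y7 and y8 share exactly the 2 values {blue, teal}; by pigeonhole those values go to them, so strike blue, teal from y3, y6.
y3 has just one choice, so y3 = red. Remove red from y1.
So y1 = purple.

purple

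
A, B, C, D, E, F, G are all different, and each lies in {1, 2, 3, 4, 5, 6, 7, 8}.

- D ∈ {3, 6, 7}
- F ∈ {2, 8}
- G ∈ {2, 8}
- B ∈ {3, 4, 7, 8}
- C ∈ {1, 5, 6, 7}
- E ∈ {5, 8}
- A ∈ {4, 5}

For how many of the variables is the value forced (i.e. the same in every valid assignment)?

F and G between them cover only {2, 8} — a naked pair. Remove those values from B, E.
E must be 5 (only option left). Strike 5 from A, C.
A has just one choice, so A = 4. Strike 4 from B.
Determined: A=4, E=5. The other variables each still have more than one consistent value. That makes 2.

2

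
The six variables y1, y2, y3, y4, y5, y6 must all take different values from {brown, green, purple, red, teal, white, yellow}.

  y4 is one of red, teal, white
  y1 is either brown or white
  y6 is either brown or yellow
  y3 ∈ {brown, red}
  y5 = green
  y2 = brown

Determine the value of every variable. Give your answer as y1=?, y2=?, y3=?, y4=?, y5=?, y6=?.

y2 has just one choice, so y2 = brown. Strike brown from y1, y3, y6.
y3 has just one choice, so y3 = red. Strike red from y4.
y5 has just one choice, so y5 = green.
That leaves y6 = yellow.
y1 has just one choice, so y1 = white. So y4 can't be white.
y4 has just one choice, so y4 = teal.

y1=white, y2=brown, y3=red, y4=teal, y5=green, y6=yellow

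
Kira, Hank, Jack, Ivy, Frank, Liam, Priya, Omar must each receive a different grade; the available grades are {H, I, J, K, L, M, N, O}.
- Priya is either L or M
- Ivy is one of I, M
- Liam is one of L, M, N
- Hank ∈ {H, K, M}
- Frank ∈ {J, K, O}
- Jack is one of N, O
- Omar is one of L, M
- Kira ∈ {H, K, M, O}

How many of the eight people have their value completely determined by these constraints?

4

The 8 variables draw from only 8 values {H, I, J, K, L, M, N, O}, so each is used; only Ivy can be I, hence Ivy = I.
Among the 7 still-open variables, J fits only Frank (and all 7 values in {H, J, K, L, M, N, O} must be used), so Frank = J.
Priya and Omar share exactly the 2 values {L, M}; by pigeonhole those values go to them, so strike L, M from Kira, Hank, Liam.
Liam has just one choice, so Liam = N. Remove N from Jack.
Jack has just one choice, so Jack = O. Remove O from Kira.
Determined: Jack=O, Ivy=I, Frank=J, Liam=N. The other people each still have more than one consistent value. That makes 4.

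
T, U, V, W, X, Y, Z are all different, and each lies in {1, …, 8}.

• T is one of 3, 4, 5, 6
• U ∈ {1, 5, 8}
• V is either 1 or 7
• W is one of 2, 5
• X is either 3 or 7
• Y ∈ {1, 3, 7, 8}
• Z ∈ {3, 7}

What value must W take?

2

The 2 variables X and Z are confined to {3, 7}, which locks those values in; drop them from T, V, Y.
That leaves V = 1. Remove 1 from U, Y.
Y must be 8 (only option left). Eliminate 8 elsewhere: U.
U's domain is down to {5}, so U = 5. So T, W can't be 5.
So W = 2.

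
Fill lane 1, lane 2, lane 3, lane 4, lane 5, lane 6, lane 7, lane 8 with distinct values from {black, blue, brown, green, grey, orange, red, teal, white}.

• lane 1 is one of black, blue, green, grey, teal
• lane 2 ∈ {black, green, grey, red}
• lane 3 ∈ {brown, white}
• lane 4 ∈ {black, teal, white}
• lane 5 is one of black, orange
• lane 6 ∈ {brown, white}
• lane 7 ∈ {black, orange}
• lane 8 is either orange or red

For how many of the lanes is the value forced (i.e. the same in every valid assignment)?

2

lane 3 and lane 6 share exactly the 2 values {brown, white}; by pigeonhole those values go to them, so strike brown, white from lane 4.
lane 5 and lane 7 share exactly the 2 values {black, orange}; by pigeonhole those values go to them, so strike black, orange from lane 1, lane 2, lane 4, lane 8.
lane 4 has just one choice, so lane 4 = teal. So lane 1 can't be teal.
lane 8 has just one choice, so lane 8 = red. So lane 2 can't be red.
Determined: lane 4=teal, lane 8=red. The other lanes each still have more than one consistent value. That makes 2.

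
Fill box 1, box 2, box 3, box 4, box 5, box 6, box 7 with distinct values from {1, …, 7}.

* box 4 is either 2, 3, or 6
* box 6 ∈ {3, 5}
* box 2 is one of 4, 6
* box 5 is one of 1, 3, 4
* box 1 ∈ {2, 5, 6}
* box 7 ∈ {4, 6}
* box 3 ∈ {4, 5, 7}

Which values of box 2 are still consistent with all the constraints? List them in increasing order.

The 7 variables draw from only 7 values {1, 2, 3, 4, 5, 6, 7}, so each is used; only box 5 can be 1, hence box 5 = 1.
Among the 6 still-open variables, 7 fits only box 3 (and all 6 values in {2, 3, 4, 5, 6, 7} must be used), so box 3 = 7.
box 2 and box 7 between them cover only {4, 6} — a naked pair. Remove those values from box 1, box 4.
No further eliminations apply; box 2 can still be any of 4, 6.

4, 6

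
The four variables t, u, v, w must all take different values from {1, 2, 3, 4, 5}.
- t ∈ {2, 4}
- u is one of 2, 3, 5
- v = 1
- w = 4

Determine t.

2

v must be 1 (only option left).
w must be 4 (only option left). Strike 4 from t.
So t = 2.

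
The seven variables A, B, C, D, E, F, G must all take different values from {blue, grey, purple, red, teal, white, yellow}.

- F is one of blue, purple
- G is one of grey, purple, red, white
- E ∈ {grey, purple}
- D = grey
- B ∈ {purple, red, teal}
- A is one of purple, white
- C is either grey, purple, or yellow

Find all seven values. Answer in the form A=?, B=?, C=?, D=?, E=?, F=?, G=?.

D's domain is down to {grey}, so D = grey. Strike grey from C, E, G.
E must be purple (only option left). Eliminate purple elsewhere: A, B, C, F, G.
F must be blue (only option left).
That leaves A = white. Strike white from G.
C's domain is down to {yellow}, so C = yellow.
G's domain is down to {red}, so G = red. Remove red from B.
B's domain is down to {teal}, so B = teal.

A=white, B=teal, C=yellow, D=grey, E=purple, F=blue, G=red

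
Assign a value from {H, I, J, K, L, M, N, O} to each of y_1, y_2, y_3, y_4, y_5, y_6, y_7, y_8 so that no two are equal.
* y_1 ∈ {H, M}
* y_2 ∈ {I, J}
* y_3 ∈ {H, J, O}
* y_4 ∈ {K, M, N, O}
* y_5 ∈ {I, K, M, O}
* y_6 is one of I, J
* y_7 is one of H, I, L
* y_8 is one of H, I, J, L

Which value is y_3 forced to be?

Among the 8 variables, N fits only y_4 (and all 8 values in {H, I, J, K, L, M, N, O} must be used), so y_4 = N.
Among the 7 still-open variables, K fits only y_5 (and all 7 values in {H, I, J, K, L, M, O} must be used), so y_5 = K.
Among the 6 still-open variables, M fits only y_1 (and all 6 values in {H, I, J, L, M, O} must be used), so y_1 = M.
Among the 5 still-open variables, O fits only y_3 (and all 5 values in {H, I, J, L, O} must be used), so y_3 = O.

O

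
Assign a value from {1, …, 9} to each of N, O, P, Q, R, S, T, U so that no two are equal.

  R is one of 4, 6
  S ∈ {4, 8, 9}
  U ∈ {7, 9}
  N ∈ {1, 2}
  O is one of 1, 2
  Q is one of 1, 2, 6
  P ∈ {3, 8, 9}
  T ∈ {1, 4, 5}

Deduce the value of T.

The 2 variables N and O are confined to {1, 2}, which locks those values in; drop them from Q, T.
Q's domain is down to {6}, so Q = 6. Remove 6 from R.
R has just one choice, so R = 4. Strike 4 from S, T.
So T = 5.

5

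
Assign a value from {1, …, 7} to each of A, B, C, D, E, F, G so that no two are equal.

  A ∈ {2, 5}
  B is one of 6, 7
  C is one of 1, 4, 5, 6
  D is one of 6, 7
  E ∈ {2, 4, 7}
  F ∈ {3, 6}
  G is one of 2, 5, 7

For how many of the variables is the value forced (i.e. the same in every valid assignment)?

3

The 7 variables draw from only 7 values {1, 2, 3, 4, 5, 6, 7}, so each is used; only C can be 1, hence C = 1.
Among the 6 still-open variables, 3 fits only F (and all 6 values in {2, 3, 4, 5, 6, 7} must be used), so F = 3.
The 5 still-open variables draw from only 5 values {2, 4, 5, 6, 7}, so each is used; only E can be 4, hence E = 4.
B and D between them cover only {6, 7} — a naked pair. Remove those values from G.
Determined: C=1, E=4, F=3. The other variables each still have more than one consistent value. That makes 3.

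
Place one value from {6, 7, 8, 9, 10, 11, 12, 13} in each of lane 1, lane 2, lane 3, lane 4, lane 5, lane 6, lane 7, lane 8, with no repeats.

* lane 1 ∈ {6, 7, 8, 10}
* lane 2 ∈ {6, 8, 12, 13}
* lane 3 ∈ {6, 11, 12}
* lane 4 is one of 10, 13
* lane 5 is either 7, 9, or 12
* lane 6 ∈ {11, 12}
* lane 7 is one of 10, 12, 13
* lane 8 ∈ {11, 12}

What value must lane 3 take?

6

Among the 8 variables, 9 fits only lane 5 (and all 8 values in {6, 7, 8, 9, 10, 11, 12, 13} must be used), so lane 5 = 9.
Among the 7 still-open variables, 7 fits only lane 1 (and all 7 values in {6, 7, 8, 10, 11, 12, 13} must be used), so lane 1 = 7.
The 6 still-open variables draw from only 6 values {6, 8, 10, 11, 12, 13}, so each is used; only lane 2 can be 8, hence lane 2 = 8.
The 5 still-open variables draw from only 5 values {6, 10, 11, 12, 13}, so each is used; only lane 3 can be 6, hence lane 3 = 6.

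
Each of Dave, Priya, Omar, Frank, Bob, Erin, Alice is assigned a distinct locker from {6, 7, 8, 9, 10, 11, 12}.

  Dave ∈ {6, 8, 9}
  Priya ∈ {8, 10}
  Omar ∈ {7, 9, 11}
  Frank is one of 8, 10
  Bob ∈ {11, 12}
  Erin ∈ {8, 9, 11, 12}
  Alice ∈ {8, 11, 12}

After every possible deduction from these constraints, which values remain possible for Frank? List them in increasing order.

8, 10

The 7 variables together cover exactly {6, 7, 8, 9, 10, 11, 12} — 7 values for 7 variables — and 6 appears only in Dave's list, so Dave = 6.
The 6 still-open variables draw from only 6 values {7, 8, 9, 10, 11, 12}, so each is used; only Omar can be 7, hence Omar = 7.
The 5 still-open variables together cover exactly {8, 9, 10, 11, 12} — 5 values for 5 variables — and 9 appears only in Erin's list, so Erin = 9.
Priya and Frank share exactly the 2 values {8, 10}; by pigeonhole those values go to them, so strike 8, 10 from Alice.
No further eliminations apply; Frank can still be any of 8, 10.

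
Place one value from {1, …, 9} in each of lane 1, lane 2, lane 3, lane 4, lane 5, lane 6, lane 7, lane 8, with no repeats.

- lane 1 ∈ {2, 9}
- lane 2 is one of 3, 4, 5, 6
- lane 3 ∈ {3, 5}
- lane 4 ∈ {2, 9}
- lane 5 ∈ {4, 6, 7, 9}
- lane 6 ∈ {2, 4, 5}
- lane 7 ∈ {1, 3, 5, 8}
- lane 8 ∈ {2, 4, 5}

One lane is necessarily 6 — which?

lane 2

The 2 variables lane 1 and lane 4 are confined to {2, 9}, which locks those values in; drop them from lane 5, lane 6, lane 8.
The 2 variables lane 6 and lane 8 are confined to {4, 5}, which locks those values in; drop them from lane 2, lane 3, lane 5, lane 7.
lane 3's domain is down to {3}, so lane 3 = 3. Eliminate 3 elsewhere: lane 2, lane 7.
So 6 goes to lane 2.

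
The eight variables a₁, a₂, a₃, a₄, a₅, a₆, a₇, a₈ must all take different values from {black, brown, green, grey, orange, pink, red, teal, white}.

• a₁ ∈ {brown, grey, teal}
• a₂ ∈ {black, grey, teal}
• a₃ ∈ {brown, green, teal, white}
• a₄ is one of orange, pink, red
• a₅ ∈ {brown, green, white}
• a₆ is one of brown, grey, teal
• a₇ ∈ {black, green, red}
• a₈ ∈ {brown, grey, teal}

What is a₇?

red

The 3 variables a₁, a₆, a₈ are confined to {brown, grey, teal}, which locks those values in; drop them from a₂, a₃, a₅.
a₂'s domain is down to {black}, so a₂ = black. Strike black from a₇.
a₃ and a₅ between them cover only {green, white} — a naked pair. Remove those values from a₇.
So a₇ = red.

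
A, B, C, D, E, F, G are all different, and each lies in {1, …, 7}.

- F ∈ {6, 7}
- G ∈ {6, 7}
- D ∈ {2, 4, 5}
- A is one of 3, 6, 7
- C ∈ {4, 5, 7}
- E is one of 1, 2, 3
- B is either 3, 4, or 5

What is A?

3

The 7 variables draw from only 7 values {1, 2, 3, 4, 5, 6, 7}, so each is used; only E can be 1, hence E = 1.
The 6 still-open variables draw from only 6 values {2, 3, 4, 5, 6, 7}, so each is used; only D can be 2, hence D = 2.
F and G share exactly the 2 values {6, 7}; by pigeonhole those values go to them, so strike 6, 7 from A, C.
So A = 3.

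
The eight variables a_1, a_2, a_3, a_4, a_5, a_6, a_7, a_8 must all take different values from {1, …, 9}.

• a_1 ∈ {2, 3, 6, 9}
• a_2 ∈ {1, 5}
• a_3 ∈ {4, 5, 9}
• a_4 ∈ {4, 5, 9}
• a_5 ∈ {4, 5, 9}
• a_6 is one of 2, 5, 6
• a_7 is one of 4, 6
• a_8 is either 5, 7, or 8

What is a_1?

a_3, a_4, a_5 between them cover only {4, 5, 9} — a naked triple. Remove those values from a_1, a_2, a_6, a_7, a_8.
a_2 must be 1 (only option left).
a_7 must be 6 (only option left). Eliminate 6 elsewhere: a_1, a_6.
a_6 must be 2 (only option left). Eliminate 2 elsewhere: a_1.
So a_1 = 3.

3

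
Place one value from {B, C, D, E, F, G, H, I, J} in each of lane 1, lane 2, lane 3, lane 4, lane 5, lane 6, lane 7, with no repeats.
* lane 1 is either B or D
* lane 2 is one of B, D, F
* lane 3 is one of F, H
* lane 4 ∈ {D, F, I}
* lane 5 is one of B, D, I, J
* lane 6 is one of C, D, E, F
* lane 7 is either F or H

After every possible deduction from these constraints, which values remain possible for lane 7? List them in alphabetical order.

lane 3 and lane 7 between them cover only {F, H} — a naked pair. Remove those values from lane 2, lane 4, lane 6.
lane 1 and lane 2 share exactly the 2 values {B, D}; by pigeonhole those values go to them, so strike B, D from lane 4, lane 5, lane 6.
lane 4 must be I (only option left). Strike I from lane 5.
That leaves lane 5 = J.
No further eliminations apply; lane 7 can still be any of F, H.

F, H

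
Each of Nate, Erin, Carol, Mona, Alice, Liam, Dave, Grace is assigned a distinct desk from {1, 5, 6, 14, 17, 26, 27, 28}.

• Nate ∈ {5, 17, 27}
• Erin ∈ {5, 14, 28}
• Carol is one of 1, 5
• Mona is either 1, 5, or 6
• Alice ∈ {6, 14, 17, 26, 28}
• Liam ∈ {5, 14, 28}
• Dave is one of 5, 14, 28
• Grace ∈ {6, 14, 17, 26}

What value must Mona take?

6

Among the 8 variables, 27 fits only Nate (and all 8 values in {1, 5, 6, 14, 17, 26, 27, 28} must be used), so Nate = 27.
The 3 variables Erin, Liam, Dave are confined to {5, 14, 28}, which locks those values in; drop them from Carol, Mona, Alice, Grace.
Carol must be 1 (only option left). Remove 1 from Mona.
So Mona = 6.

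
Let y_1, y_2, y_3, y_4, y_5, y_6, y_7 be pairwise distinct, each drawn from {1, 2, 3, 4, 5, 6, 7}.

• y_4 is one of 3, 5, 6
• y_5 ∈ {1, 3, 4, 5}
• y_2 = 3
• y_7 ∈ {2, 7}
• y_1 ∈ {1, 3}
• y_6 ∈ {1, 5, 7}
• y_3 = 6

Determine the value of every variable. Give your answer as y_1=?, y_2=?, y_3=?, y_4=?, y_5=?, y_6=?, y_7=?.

y_2 has just one choice, so y_2 = 3. So y_1, y_4, y_5 can't be 3.
That leaves y_3 = 6. Eliminate 6 elsewhere: y_4.
y_4's domain is down to {5}, so y_4 = 5. Strike 5 from y_5, y_6.
That leaves y_1 = 1. Remove 1 from y_5, y_6.
y_5 has just one choice, so y_5 = 4.
y_6 must be 7 (only option left). Eliminate 7 elsewhere: y_7.
That leaves y_7 = 2.

y_1=1, y_2=3, y_3=6, y_4=5, y_5=4, y_6=7, y_7=2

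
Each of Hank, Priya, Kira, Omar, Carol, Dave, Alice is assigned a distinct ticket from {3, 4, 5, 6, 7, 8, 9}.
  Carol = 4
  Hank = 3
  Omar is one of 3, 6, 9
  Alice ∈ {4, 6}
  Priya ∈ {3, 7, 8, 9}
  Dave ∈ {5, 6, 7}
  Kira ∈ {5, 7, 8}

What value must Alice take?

6

Hank must be 3 (only option left). Eliminate 3 elsewhere: Priya, Omar.
Carol has just one choice, so Carol = 4. Remove 4 from Alice.
So Alice = 6.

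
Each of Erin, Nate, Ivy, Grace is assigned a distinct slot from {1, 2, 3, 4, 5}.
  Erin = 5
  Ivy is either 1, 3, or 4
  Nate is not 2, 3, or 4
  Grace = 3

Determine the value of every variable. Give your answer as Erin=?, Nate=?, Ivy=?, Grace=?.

Erin must be 5 (only option left). Eliminate 5 elsewhere: Nate.
Nate must be 1 (only option left). Strike 1 from Ivy.
That leaves Grace = 3. Eliminate 3 elsewhere: Ivy.
That leaves Ivy = 4.

Erin=5, Nate=1, Ivy=4, Grace=3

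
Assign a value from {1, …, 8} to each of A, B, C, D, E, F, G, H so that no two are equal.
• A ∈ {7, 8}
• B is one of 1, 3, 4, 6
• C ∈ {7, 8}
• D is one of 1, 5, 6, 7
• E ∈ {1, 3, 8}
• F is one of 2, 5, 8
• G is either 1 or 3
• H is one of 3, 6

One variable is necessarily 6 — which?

H

Among the 8 variables, 2 fits only F (and all 8 values in {1, 2, 3, 4, 5, 6, 7, 8} must be used), so F = 2.
Among the 7 still-open variables, 4 fits only B (and all 7 values in {1, 3, 4, 5, 6, 7, 8} must be used), so B = 4.
The 6 still-open variables together cover exactly {1, 3, 5, 6, 7, 8} — 6 values for 6 variables — and 5 appears only in D's list, so D = 5.
Among the 5 still-open variables, 6 fits only H (and all 5 values in {1, 3, 6, 7, 8} must be used), so H = 6.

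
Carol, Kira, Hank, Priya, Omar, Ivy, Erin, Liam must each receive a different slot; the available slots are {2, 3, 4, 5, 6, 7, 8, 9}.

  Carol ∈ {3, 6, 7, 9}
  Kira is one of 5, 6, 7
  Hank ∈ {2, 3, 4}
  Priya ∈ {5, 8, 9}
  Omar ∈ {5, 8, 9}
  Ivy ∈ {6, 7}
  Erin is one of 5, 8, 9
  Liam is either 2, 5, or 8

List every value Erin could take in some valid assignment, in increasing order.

5, 8, 9

Among the 8 variables, 4 fits only Hank (and all 8 values in {2, 3, 4, 5, 6, 7, 8, 9} must be used), so Hank = 4.
The 7 still-open variables draw from only 7 values {2, 3, 5, 6, 7, 8, 9}, so each is used; only Liam can be 2, hence Liam = 2.
Among the 6 still-open variables, 3 fits only Carol (and all 6 values in {3, 5, 6, 7, 8, 9} must be used), so Carol = 3.
Priya, Omar, Erin share exactly the 3 values {5, 8, 9}; by pigeonhole those values go to them, so strike 5, 8, 9 from Kira.
No further eliminations apply; Erin can still be any of 5, 8, 9.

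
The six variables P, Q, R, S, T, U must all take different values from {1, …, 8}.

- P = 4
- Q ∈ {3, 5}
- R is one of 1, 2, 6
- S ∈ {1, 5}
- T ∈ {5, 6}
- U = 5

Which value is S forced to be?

1

P must be 4 (only option left).
U must be 5 (only option left). So Q, S, T can't be 5.
So S = 1.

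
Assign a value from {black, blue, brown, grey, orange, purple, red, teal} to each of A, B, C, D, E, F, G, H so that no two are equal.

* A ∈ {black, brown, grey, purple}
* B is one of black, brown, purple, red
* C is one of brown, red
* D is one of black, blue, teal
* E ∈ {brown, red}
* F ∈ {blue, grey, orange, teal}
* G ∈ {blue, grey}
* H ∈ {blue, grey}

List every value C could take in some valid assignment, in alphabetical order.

brown, red

Among the 8 variables, orange fits only F (and all 8 values in {black, blue, brown, grey, orange, purple, red, teal} must be used), so F = orange.
Among the 7 still-open variables, teal fits only D (and all 7 values in {black, blue, brown, grey, purple, red, teal} must be used), so D = teal.
C and E share exactly the 2 values {brown, red}; by pigeonhole those values go to them, so strike brown, red from A, B.
G and H between them cover only {blue, grey} — a naked pair. Remove those values from A.
No further eliminations apply; C can still be any of brown, red.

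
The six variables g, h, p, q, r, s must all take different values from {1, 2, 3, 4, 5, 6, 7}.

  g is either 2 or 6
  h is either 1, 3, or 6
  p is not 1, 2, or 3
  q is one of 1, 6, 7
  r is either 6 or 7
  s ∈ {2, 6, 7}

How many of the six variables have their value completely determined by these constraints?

g, r, s share exactly the 3 values {2, 6, 7}; by pigeonhole those values go to them, so strike 2, 6, 7 from h, p, q.
q's domain is down to {1}, so q = 1. So h can't be 1.
h must be 3 (only option left).
Determined: h=3, q=1. The other variables each still have more than one consistent value. That makes 2.

2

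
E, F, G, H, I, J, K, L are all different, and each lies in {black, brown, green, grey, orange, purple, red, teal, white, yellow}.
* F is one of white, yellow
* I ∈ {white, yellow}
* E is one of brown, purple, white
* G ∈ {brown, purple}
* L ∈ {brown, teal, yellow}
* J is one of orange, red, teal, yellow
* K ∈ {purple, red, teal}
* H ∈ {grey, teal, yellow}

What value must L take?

The 8 variables draw from only 8 values {brown, grey, orange, purple, red, teal, white, yellow}, so each is used; only H can be grey, hence H = grey.
The 7 still-open variables together cover exactly {brown, orange, purple, red, teal, white, yellow} — 7 values for 7 variables — and orange appears only in J's list, so J = orange.
Among the 6 still-open variables, red fits only K (and all 6 values in {brown, purple, red, teal, white, yellow} must be used), so K = red.
Among the 5 still-open variables, teal fits only L (and all 5 values in {brown, purple, teal, white, yellow} must be used), so L = teal.

teal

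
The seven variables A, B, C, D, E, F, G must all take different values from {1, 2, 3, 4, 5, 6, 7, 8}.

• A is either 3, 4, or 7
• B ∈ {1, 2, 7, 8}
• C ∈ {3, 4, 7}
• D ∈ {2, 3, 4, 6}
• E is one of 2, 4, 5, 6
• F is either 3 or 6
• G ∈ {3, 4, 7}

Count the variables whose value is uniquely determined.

3

A, C, G share exactly the 3 values {3, 4, 7}; by pigeonhole those values go to them, so strike 3, 4, 7 from B, D, E, F.
That leaves F = 6. Strike 6 from D, E.
D must be 2 (only option left). So B, E can't be 2.
That leaves E = 5.
Determined: D=2, E=5, F=6. The other variables each still have more than one consistent value. That makes 3.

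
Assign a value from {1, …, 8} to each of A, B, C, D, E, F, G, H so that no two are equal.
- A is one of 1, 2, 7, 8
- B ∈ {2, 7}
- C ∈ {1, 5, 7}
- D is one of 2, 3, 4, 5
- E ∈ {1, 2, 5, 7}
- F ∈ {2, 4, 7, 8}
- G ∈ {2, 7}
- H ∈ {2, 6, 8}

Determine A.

Among the 8 variables, 3 fits only D (and all 8 values in {1, 2, 3, 4, 5, 6, 7, 8} must be used), so D = 3.
Among the 7 still-open variables, 4 fits only F (and all 7 values in {1, 2, 4, 5, 6, 7, 8} must be used), so F = 4.
Among the 6 still-open variables, 6 fits only H (and all 6 values in {1, 2, 5, 6, 7, 8} must be used), so H = 6.
Among the 5 still-open variables, 8 fits only A (and all 5 values in {1, 2, 5, 7, 8} must be used), so A = 8.

8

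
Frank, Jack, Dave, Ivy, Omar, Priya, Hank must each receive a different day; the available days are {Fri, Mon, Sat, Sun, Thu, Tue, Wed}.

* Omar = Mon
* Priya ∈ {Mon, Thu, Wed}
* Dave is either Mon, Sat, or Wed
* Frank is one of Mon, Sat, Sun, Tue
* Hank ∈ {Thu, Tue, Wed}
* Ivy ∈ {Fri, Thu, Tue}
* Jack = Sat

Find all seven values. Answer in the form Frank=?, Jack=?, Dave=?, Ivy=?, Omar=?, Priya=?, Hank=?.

Jack's domain is down to {Sat}, so Jack = Sat. Remove Sat from Frank, Dave.
Omar has just one choice, so Omar = Mon. Strike Mon from Frank, Dave, Priya.
Dave must be Wed (only option left). Remove Wed from Priya, Hank.
Priya must be Thu (only option left). Strike Thu from Ivy, Hank.
Hank must be Tue (only option left). Eliminate Tue elsewhere: Frank, Ivy.
Frank's domain is down to {Sun}, so Frank = Sun.
Ivy's domain is down to {Fri}, so Ivy = Fri.

Frank=Sun, Jack=Sat, Dave=Wed, Ivy=Fri, Omar=Mon, Priya=Thu, Hank=Tue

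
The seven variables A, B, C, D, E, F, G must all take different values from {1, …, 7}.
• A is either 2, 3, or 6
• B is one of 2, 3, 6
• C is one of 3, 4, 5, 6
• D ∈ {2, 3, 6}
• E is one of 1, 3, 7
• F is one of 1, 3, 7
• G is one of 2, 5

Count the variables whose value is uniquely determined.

2

Among the 7 variables, 4 fits only C (and all 7 values in {1, 2, 3, 4, 5, 6, 7} must be used), so C = 4.
The 6 still-open variables together cover exactly {1, 2, 3, 5, 6, 7} — 6 values for 6 variables — and 5 appears only in G's list, so G = 5.
A, B, D between them cover only {2, 3, 6} — a naked triple. Remove those values from E, F.
Determined: C=4, G=5. The other variables each still have more than one consistent value. That makes 2.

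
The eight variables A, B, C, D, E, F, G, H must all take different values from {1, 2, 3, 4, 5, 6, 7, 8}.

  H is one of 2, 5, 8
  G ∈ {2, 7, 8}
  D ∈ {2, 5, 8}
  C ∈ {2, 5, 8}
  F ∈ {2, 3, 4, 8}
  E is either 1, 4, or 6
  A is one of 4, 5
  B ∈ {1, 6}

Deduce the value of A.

4

Among the 8 variables, 3 fits only F (and all 8 values in {1, 2, 3, 4, 5, 6, 7, 8} must be used), so F = 3.
The 7 still-open variables draw from only 7 values {1, 2, 4, 5, 6, 7, 8}, so each is used; only G can be 7, hence G = 7.
C, D, H share exactly the 3 values {2, 5, 8}; by pigeonhole those values go to them, so strike 2, 5, 8 from A.
So A = 4.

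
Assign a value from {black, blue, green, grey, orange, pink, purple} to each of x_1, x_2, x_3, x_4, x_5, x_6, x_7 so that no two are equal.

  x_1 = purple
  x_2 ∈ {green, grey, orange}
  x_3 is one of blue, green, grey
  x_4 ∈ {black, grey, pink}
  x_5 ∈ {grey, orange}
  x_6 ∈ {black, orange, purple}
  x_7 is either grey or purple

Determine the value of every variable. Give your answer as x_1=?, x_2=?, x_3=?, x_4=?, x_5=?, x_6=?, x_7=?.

x_1's domain is down to {purple}, so x_1 = purple. Eliminate purple elsewhere: x_6, x_7.
x_7 has just one choice, so x_7 = grey. Remove grey from x_2, x_3, x_4, x_5.
x_5's domain is down to {orange}, so x_5 = orange. Eliminate orange elsewhere: x_2, x_6.
x_6 must be black (only option left). Remove black from x_4.
x_2's domain is down to {green}, so x_2 = green. Strike green from x_3.
x_3 must be blue (only option left).
x_4 has just one choice, so x_4 = pink.

x_1=purple, x_2=green, x_3=blue, x_4=pink, x_5=orange, x_6=black, x_7=grey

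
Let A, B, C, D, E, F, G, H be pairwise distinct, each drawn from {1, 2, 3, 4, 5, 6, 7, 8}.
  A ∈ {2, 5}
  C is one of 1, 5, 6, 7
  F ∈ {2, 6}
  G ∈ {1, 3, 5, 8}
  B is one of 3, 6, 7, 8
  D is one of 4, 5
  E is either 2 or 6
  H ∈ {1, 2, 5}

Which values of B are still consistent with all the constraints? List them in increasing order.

The 8 variables draw from only 8 values {1, 2, 3, 4, 5, 6, 7, 8}, so each is used; only D can be 4, hence D = 4.
E and F share exactly the 2 values {2, 6}; by pigeonhole those values go to them, so strike 2, 6 from A, B, C, H.
That leaves A = 5. So C, G, H can't be 5.
H's domain is down to {1}, so H = 1. Strike 1 from C, G.
That leaves C = 7. Remove 7 from B.
No further eliminations apply; B can still be any of 3, 8.

3, 8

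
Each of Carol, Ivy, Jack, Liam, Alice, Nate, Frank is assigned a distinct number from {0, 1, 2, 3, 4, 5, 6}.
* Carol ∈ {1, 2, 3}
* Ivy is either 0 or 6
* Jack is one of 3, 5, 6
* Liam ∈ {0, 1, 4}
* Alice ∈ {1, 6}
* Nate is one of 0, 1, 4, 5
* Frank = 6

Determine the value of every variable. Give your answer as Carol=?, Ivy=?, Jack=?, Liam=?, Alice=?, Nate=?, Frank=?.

Carol=2, Ivy=0, Jack=3, Liam=4, Alice=1, Nate=5, Frank=6

Frank must be 6 (only option left). Remove 6 from Ivy, Jack, Alice.
That leaves Ivy = 0. Eliminate 0 elsewhere: Liam, Nate.
That leaves Alice = 1. Eliminate 1 elsewhere: Carol, Liam, Nate.
That leaves Liam = 4. Strike 4 from Nate.
Nate must be 5 (only option left). Remove 5 from Jack.
That leaves Jack = 3. Eliminate 3 elsewhere: Carol.
Carol's domain is down to {2}, so Carol = 2.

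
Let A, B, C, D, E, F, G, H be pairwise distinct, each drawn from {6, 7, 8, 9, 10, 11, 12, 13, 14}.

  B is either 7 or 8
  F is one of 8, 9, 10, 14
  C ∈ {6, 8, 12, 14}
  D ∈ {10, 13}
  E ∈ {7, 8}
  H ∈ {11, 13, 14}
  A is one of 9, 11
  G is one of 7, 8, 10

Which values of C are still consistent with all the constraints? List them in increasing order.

B and E between them cover only {7, 8} — a naked pair. Remove those values from C, F, G.
G must be 10 (only option left). Eliminate 10 elsewhere: D, F.
D has just one choice, so D = 13. Strike 13 from H.
A, F, H between them cover only {9, 11, 14} — a naked triple. Remove those values from C.
No further eliminations apply; C can still be any of 6, 12.

6, 12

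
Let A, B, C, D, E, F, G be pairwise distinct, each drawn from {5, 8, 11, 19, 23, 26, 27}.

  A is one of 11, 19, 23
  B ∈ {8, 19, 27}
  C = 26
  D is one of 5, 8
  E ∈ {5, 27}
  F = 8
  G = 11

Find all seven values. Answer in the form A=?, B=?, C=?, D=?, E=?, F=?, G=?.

A=23, B=19, C=26, D=5, E=27, F=8, G=11

C's domain is down to {26}, so C = 26.
That leaves F = 8. Remove 8 from B, D.
G must be 11 (only option left). Eliminate 11 elsewhere: A.
D's domain is down to {5}, so D = 5. Eliminate 5 elsewhere: E.
E must be 27 (only option left). Strike 27 from B.
That leaves B = 19. Strike 19 from A.
A has just one choice, so A = 23.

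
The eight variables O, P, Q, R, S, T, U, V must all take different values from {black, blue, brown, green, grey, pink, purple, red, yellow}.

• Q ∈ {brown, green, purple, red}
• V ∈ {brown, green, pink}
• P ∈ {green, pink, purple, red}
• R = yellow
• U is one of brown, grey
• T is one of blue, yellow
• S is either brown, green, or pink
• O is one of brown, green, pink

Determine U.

grey

R's domain is down to {yellow}, so R = yellow. So T can't be yellow.
That leaves T = blue.
The 6 still-open variables together cover exactly {brown, green, grey, pink, purple, red} — 6 values for 6 variables — and grey appears only in U's list, so U = grey.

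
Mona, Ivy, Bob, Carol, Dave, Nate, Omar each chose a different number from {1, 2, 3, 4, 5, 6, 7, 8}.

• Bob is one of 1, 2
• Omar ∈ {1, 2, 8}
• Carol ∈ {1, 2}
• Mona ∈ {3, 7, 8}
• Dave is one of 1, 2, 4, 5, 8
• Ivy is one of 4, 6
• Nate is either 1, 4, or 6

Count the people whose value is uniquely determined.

The 2 variables Bob and Carol are confined to {1, 2}, which locks those values in; drop them from Dave, Nate, Omar.
Omar's domain is down to {8}, so Omar = 8. So Mona, Dave can't be 8.
Ivy and Nate between them cover only {4, 6} — a naked pair. Remove those values from Dave.
Dave must be 5 (only option left).
Determined: Dave=5, Omar=8. The other people each still have more than one consistent value. That makes 2.

2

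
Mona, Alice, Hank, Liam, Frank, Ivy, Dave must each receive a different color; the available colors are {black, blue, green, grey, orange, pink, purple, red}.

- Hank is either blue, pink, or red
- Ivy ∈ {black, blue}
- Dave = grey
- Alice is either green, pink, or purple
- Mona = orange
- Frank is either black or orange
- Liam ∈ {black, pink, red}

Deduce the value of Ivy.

Mona must be orange (only option left). Remove orange from Frank.
Frank must be black (only option left). Eliminate black elsewhere: Liam, Ivy.
So Ivy = blue.

blue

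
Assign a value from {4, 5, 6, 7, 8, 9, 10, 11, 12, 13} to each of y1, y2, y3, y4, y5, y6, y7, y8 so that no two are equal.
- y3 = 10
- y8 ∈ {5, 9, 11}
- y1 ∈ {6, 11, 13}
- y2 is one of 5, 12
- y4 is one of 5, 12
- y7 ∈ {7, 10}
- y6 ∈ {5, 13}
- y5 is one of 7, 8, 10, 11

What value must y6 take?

13

y3's domain is down to {10}, so y3 = 10. Strike 10 from y5, y7.
That leaves y7 = 7. Eliminate 7 elsewhere: y5.
y2 and y4 between them cover only {5, 12} — a naked pair. Remove those values from y6, y8.
So y6 = 13.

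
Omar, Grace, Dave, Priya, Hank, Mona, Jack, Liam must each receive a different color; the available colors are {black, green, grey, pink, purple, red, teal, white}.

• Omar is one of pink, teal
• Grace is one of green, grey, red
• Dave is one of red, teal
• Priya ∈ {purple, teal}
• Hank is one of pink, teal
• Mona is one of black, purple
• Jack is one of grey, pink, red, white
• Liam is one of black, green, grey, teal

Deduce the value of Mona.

The 8 variables together cover exactly {black, green, grey, pink, purple, red, teal, white} — 8 values for 8 variables — and white appears only in Jack's list, so Jack = white.
Omar and Hank between them cover only {pink, teal} — a naked pair. Remove those values from Dave, Priya, Liam.
Dave has just one choice, so Dave = red. Eliminate red elsewhere: Grace.
Priya must be purple (only option left). Eliminate purple elsewhere: Mona.
So Mona = black.

black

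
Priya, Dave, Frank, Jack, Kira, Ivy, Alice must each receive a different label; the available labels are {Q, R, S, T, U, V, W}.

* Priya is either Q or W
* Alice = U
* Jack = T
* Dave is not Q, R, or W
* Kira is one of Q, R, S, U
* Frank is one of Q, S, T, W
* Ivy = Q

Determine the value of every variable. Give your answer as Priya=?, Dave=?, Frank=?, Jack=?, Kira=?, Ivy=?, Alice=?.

Jack has just one choice, so Jack = T. So Dave, Frank can't be T.
Ivy must be Q (only option left). Remove Q from Priya, Frank, Kira.
Alice's domain is down to {U}, so Alice = U. Strike U from Dave, Kira.
Priya must be W (only option left). Eliminate W elsewhere: Frank.
That leaves Frank = S. So Dave, Kira can't be S.
Kira must be R (only option left).
That leaves Dave = V.

Priya=W, Dave=V, Frank=S, Jack=T, Kira=R, Ivy=Q, Alice=U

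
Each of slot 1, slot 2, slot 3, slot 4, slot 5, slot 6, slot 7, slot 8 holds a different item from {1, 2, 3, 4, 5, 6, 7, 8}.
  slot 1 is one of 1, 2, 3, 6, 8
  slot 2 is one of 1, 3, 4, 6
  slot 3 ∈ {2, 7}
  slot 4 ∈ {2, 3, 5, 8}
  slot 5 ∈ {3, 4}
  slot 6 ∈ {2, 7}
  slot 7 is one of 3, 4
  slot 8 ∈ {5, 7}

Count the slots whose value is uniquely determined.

slot 3 and slot 6 between them cover only {2, 7} — a naked pair. Remove those values from slot 1, slot 4, slot 8.
slot 8 has just one choice, so slot 8 = 5. Strike 5 from slot 4.
slot 5 and slot 7 between them cover only {3, 4} — a naked pair. Remove those values from slot 1, slot 2, slot 4.
slot 4 has just one choice, so slot 4 = 8. Eliminate 8 elsewhere: slot 1.
Determined: slot 4=8, slot 8=5. The other slots each still have more than one consistent value. That makes 2.

2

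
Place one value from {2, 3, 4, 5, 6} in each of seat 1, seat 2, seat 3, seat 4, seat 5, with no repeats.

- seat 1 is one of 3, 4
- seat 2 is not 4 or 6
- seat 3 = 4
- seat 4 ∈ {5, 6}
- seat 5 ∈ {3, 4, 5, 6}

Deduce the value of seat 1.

seat 3 must be 4 (only option left). Strike 4 from seat 1, seat 5.
So seat 1 = 3.

3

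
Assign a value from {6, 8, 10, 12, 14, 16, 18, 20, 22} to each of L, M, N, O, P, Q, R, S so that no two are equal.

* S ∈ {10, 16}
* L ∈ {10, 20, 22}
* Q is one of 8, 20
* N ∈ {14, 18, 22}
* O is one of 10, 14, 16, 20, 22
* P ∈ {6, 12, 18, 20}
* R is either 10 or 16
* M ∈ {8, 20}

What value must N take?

18

The 2 variables M and Q are confined to {8, 20}, which locks those values in; drop them from L, O, P.
R and S between them cover only {10, 16} — a naked pair. Remove those values from L, O.
L's domain is down to {22}, so L = 22. So N, O can't be 22.
O has just one choice, so O = 14. Remove 14 from N.
So N = 18.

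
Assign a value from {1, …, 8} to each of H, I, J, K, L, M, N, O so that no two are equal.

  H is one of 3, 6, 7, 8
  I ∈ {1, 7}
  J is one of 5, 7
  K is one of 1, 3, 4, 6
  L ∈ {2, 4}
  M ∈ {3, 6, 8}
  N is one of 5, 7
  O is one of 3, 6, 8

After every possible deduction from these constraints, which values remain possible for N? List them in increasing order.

5, 7

Among the 8 variables, 2 fits only L (and all 8 values in {1, 2, 3, 4, 5, 6, 7, 8} must be used), so L = 2.
The 7 still-open variables draw from only 7 values {1, 3, 4, 5, 6, 7, 8}, so each is used; only K can be 4, hence K = 4.
The 6 still-open variables together cover exactly {1, 3, 5, 6, 7, 8} — 6 values for 6 variables — and 1 appears only in I's list, so I = 1.
J and N between them cover only {5, 7} — a naked pair. Remove those values from H.
No further eliminations apply; N can still be any of 5, 7.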